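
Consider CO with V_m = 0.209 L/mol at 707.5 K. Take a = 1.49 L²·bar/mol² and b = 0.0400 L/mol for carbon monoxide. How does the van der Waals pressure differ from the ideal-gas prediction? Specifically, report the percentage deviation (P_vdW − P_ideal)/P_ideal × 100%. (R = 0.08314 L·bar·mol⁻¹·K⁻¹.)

Ideal: P_ideal = RT/V_m = (0.08314)(707.5)/0.209 = 281.443 bar
vdW: P = RT/(V_m − b) − a/V_m² = 58.8216/0.169000 − 1.49/0.0436810 = 348.057 − 34.1109 = 313.946 bar
% deviation = (313.946 − 281.443)/281.443 × 100% = 11.55%

11.55 %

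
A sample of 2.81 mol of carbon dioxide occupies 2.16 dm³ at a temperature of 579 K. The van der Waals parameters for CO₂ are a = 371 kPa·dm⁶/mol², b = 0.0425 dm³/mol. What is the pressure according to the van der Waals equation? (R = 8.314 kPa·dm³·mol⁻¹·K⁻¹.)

P = nRT/(V − nb) − a n²/V²
nRT/(V − nb) = (2.81)(8.314)(579)/(2.16 − 2.81×0.0425) = 13527/2.0406 = 6628.9 kPa
a n²/V² = (371)(2.81)²/(2.16)² = 627.88 kPa
P = 6628.9 − 627.88 = 6001 kPa

P ≈ 6001 kPa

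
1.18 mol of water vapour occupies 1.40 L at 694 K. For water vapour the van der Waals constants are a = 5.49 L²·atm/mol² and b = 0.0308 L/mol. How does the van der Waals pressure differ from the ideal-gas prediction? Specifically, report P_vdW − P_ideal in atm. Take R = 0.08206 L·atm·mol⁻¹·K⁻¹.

Ideal: P_ideal = nRT/V = (1.18)(0.08206)(694)/1.40 = 48.0004 atm
vdW: P = nRT/(V − nb) − a n²/V² = 67.2006/1.36366 − 7.64428/1.96000 = 49.2796 − 3.90014 = 45.3795 atm
ΔP = 45.3795 − 48.0004 = -2.621 atm

ΔP ≈ -2.621 atm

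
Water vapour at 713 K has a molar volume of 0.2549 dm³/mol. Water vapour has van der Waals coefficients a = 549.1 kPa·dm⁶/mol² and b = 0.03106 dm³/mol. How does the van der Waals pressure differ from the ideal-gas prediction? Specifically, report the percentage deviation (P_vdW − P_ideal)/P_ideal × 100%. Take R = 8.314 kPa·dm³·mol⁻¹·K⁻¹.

-22.46 %

Ideal: P_ideal = RT/V_m = (8.314)(713)/0.2549 = 23255.7 kPa
vdW: P = RT/(V_m − b) − a/V_m² = 5927.88/0.223840 − 549.1/0.0649740 = 26482.7 − 8451.07 = 18031.6 kPa
% deviation = (18031.6 − 23255.7)/23255.7 × 100% = -22.46%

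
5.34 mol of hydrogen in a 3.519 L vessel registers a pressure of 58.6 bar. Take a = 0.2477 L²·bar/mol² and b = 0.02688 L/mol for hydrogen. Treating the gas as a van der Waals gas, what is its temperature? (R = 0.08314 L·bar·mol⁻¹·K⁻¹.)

T = (P + a n²/V²)(V − nb)/(nR)
P + a n²/V² = 58.6 + (0.2477)(5.34)²/(3.519)² = 59.170 bar
V − nb = 3.519 − (5.34)(0.02688) = 3.3755 L
T = (59.170)(3.3755)/((5.34)(0.08314)) = 449.9 K

T ≈ 449.9 K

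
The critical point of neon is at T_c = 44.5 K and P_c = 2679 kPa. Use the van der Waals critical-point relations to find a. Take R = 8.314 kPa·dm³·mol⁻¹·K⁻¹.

a ≈ 21.56 kPa·dm⁶/mol²

From T_c = 8a/(27Rb) and P_c = a/(27b²): a = 27 R² T_c²/(64 P_c).
a = 27×(8.314)²×(44.5)²/(64×2679) = 3695761/171456 = 21.56 kPa·dm⁶/mol²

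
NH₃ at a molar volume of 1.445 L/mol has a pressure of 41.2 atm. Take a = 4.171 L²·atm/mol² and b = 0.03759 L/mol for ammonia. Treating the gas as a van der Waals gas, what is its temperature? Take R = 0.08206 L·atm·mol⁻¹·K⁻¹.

T ≈ 740.9 K

T = (P + a/V_m²)(V_m − b)/R
P + a/V_m² = 41.2 + 4.171/(1.445)² = 43.198 atm
V_m − b = 1.445 − 0.03759 = 1.4074 L/mol
T = (43.198)(1.4074)/0.08206 = 740.9 K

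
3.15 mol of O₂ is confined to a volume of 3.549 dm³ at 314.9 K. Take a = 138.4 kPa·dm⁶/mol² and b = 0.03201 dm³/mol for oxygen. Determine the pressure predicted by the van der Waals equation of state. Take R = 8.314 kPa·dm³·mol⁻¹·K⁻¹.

P ≈ 2283 kPa

P = nRT/(V − nb) − a n²/V²
nRT/(V − nb) = (3.15)(8.314)(314.9)/(3.549 − 3.15×0.03201) = 8246.9/3.4482 = 2391.7 kPa
a n²/V² = (138.4)(3.15)²/(3.549)² = 109.03 kPa
P = 2391.7 − 109.03 = 2283 kPa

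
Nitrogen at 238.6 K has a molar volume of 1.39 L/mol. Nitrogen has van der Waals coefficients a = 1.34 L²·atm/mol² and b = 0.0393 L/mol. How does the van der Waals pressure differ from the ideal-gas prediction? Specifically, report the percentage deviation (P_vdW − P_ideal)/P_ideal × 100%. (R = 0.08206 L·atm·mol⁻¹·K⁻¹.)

Ideal: P_ideal = RT/V_m = (0.08206)(238.6)/1.39 = 14.0860 atm
vdW: P = RT/(V_m − b) − a/V_m² = 19.5795/1.35070 − 1.34/1.93210 = 14.4958 − 0.693546 = 13.8023 atm
% deviation = (13.8023 − 14.0860)/14.0860 × 100% = -2.01%

-2.01 %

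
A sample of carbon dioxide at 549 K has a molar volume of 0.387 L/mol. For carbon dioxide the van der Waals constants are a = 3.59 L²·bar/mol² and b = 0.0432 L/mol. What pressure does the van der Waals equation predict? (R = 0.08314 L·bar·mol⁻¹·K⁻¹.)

P = RT/(V_m − b) − a/V_m²
RT/(V_m − b) = (0.08314)(549)/(0.387 − 0.0432) = 45.644/0.34380 = 132.76 bar
a/V_m² = 3.59/(0.387)² = 23.970 bar
P = 132.76 − 23.970 = 108.8 bar

P ≈ 108.8 bar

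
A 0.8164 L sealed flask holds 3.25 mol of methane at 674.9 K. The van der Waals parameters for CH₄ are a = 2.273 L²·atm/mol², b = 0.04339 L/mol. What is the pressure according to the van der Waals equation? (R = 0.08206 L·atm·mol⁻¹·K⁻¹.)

P ≈ 230.5 atm

P = nRT/(V − nb) − a n²/V²
nRT/(V − nb) = (3.25)(0.08206)(674.9)/(0.8164 − 3.25×0.04339) = 179.99/0.67538 = 266.50 atm
a n²/V² = (2.273)(3.25)²/(0.8164)² = 36.021 atm
P = 266.50 − 36.021 = 230.5 atm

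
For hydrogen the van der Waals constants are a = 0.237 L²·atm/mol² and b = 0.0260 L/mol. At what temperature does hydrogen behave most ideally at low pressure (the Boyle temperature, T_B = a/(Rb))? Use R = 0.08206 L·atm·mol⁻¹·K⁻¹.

T_B ≈ 111.1 K

For a van der Waals gas the second virial coefficient B₂ = b − a/(RT) vanishes at T_B = a/(Rb).
T_B = 0.237/(0.08206×0.0260) = 0.237/0.0021336 = 111.1 K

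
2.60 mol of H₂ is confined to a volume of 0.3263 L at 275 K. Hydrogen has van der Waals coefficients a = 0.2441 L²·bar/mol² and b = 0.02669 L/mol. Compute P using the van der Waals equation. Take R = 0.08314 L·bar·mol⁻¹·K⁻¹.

P = nRT/(V − nb) − a n²/V²
nRT/(V − nb) = (2.60)(0.08314)(275)/(0.3263 − 2.60×0.02669) = 59.445/0.25691 = 231.38 bar
a n²/V² = (0.2441)(2.60)²/(0.3263)² = 15.498 bar
P = 231.38 − 15.498 = 215.9 bar

P ≈ 215.9 bar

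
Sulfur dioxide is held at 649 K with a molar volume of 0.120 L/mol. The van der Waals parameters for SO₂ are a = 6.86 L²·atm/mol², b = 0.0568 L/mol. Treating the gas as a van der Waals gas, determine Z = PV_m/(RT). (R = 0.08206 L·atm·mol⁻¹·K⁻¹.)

P = RT/(V_m − b) − a/V_m² = (0.08206)(649)/(0.120 − 0.0568) − 6.86/(0.120)²
  = 53.257/0.063200 − 476.39 = 842.67 − 476.39 = 366.28 atm
Z = PV_m/(RT) = (366.28)(0.120)/((0.08206)(649)) = 43.954/53.257 = 0.8253

Z ≈ 0.8253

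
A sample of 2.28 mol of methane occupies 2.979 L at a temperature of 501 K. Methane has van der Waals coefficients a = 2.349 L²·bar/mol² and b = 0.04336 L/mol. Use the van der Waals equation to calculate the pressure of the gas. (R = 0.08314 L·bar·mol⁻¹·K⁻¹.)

P ≈ 31.60 bar

P = nRT/(V − nb) − a n²/V²
nRT/(V − nb) = (2.28)(0.08314)(501)/(2.979 − 2.28×0.04336) = 94.969/2.8801 = 32.974 bar
a n²/V² = (2.349)(2.28)²/(2.979)² = 1.3760 bar
P = 32.974 − 1.3760 = 31.60 bar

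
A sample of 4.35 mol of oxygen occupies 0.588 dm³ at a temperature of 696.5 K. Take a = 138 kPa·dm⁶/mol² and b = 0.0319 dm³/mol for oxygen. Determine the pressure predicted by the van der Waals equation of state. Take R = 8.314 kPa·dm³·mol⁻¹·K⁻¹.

P = nRT/(V − nb) − a n²/V²
nRT/(V − nb) = (4.35)(8.314)(696.5)/(0.588 − 4.35×0.0319) = 25190/0.44924 = 56072 kPa
a n²/V² = (138)(4.35)²/(0.588)² = 7552.7 kPa
P = 56072 − 7552.7 = 48519 kPa

P ≈ 48519 kPa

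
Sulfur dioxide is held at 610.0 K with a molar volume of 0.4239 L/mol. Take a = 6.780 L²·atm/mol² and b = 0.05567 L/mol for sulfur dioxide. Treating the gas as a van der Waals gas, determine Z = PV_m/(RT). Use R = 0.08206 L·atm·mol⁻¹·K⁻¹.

Z ≈ 0.8317

P = RT/(V_m − b) − a/V_m² = (0.08206)(610.0)/(0.4239 − 0.05567) − 6.780/(0.4239)²
  = 50.057/0.36823 − 37.731 = 135.94 − 37.731 = 98.21 atm
Z = PV_m/(RT) = (98.21)(0.4239)/((0.08206)(610.0)) = 41.631/50.057 = 0.8317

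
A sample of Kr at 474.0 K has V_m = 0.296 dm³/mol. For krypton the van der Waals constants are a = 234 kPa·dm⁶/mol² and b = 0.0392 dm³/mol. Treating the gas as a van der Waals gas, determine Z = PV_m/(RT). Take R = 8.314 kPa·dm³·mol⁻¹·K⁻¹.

Z ≈ 0.9520

P = RT/(V_m − b) − a/V_m² = (8.314)(474.0)/(0.296 − 0.0392) − 234/(0.296)²
  = 3940.8/0.25680 − 2670.7 = 15346 − 2670.7 = 12675 kPa
Z = PV_m/(RT) = (12675)(0.296)/((8.314)(474.0)) = 3751.8/3940.8 = 0.9520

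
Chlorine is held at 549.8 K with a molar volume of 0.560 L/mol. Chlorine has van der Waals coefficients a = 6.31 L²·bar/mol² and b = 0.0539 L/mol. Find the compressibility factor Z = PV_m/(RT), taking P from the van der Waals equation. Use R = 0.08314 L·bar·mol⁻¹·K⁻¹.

P = RT/(V_m − b) − a/V_m² = (0.08314)(549.8)/(0.560 − 0.0539) − 6.31/(0.560)²
  = 45.710/0.50610 − 20.121 = 90.318 − 20.121 = 70.197 bar
Z = PV_m/(RT) = (70.197)(0.560)/((0.08314)(549.8)) = 39.310/45.710 = 0.8600

Z ≈ 0.8600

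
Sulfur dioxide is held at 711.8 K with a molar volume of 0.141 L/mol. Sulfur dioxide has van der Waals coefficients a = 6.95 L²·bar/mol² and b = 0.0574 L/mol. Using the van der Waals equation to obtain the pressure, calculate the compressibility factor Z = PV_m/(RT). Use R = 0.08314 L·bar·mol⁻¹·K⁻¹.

Z ≈ 0.8537

P = RT/(V_m − b) − a/V_m² = (0.08314)(711.8)/(0.141 − 0.0574) − 6.95/(0.141)²
  = 59.179/0.083600 − 349.58 = 707.88 − 349.58 = 358.30 bar
Z = PV_m/(RT) = (358.30)(0.141)/((0.08314)(711.8)) = 50.520/59.179 = 0.8537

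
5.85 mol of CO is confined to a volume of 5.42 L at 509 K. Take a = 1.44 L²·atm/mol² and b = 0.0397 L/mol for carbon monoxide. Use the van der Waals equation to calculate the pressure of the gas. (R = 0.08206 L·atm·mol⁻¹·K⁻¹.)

P = nRT/(V − nb) − a n²/V²
nRT/(V − nb) = (5.85)(0.08206)(509)/(5.42 − 5.85×0.0397) = 244.35/5.1878 = 47.101 atm
a n²/V² = (1.44)(5.85)²/(5.42)² = 1.6776 atm
P = 47.101 − 1.6776 = 45.42 atm

P ≈ 45.42 atm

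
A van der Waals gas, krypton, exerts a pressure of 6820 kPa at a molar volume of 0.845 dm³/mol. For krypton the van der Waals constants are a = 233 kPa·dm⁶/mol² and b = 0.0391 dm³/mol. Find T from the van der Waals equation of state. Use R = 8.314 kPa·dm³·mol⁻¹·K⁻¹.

T ≈ 692.7 K

T = (P + a/V_m²)(V_m − b)/R
P + a/V_m² = 6820 + 233/(0.845)² = 7146.3 kPa
V_m − b = 0.845 − 0.0391 = 0.80590 dm³/mol
T = (7146.3)(0.80590)/8.314 = 692.7 K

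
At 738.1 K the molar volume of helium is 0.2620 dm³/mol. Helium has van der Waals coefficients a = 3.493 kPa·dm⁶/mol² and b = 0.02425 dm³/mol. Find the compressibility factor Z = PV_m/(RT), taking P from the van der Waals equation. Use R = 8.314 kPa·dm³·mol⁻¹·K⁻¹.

P = RT/(V_m − b) − a/V_m² = (8.314)(738.1)/(0.2620 − 0.02425) − 3.493/(0.2620)²
  = 6136.6/0.23775 − 50.886 = 25811 − 50.886 = 25760 kPa
Z = PV_m/(RT) = (25760)(0.2620)/((8.314)(738.1)) = 6749.1/6136.6 = 1.100

Z ≈ 1.100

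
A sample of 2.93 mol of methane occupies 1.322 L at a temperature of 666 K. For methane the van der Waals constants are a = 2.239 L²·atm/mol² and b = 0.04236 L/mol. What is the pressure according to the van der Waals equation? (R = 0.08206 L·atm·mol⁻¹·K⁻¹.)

P ≈ 122.7 atm

P = nRT/(V − nb) − a n²/V²
nRT/(V − nb) = (2.93)(0.08206)(666)/(1.322 − 2.93×0.04236) = 160.13/1.1979 = 133.68 atm
a n²/V² = (2.239)(2.93)²/(1.322)² = 10.998 atm
P = 133.68 − 10.998 = 122.7 atm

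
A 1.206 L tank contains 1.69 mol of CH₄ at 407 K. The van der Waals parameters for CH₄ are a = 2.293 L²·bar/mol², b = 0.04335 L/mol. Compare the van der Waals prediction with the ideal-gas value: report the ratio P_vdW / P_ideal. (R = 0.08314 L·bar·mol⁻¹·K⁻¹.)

P_vdW / P_ideal ≈ 0.9697

Ideal: P_ideal = nRT/V = (1.69)(0.08314)(407)/1.206 = 47.4181 bar
vdW: P = nRT/(V − nb) − a n²/V² = 57.1862/1.13274 − 6.54904/1.45444 = 50.4848 − 4.50279 = 45.9820 bar
Ratio = 45.9820/47.4181 = 0.9697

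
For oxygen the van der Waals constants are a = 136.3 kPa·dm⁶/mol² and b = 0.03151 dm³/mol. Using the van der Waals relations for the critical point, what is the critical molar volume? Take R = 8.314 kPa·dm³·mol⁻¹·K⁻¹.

For a van der Waals gas, V_m,c = 3b.
V_m,c = 3×0.03151 = 0.09453 dm³/mol

V_m,c ≈ 0.09453 dm³/mol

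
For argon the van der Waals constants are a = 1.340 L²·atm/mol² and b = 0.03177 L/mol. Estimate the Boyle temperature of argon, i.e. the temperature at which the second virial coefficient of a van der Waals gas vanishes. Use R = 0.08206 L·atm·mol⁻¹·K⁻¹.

T_B ≈ 514.0 K

For a van der Waals gas the second virial coefficient B₂ = b − a/(RT) vanishes at T_B = a/(Rb).
T_B = 1.340/(0.08206×0.03177) = 1.340/0.0026070 = 514.0 K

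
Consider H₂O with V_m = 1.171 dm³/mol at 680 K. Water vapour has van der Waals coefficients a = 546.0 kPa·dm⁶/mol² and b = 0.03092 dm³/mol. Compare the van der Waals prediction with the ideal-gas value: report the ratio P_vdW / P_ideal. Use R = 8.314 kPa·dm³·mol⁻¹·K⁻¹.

Ideal: P_ideal = RT/V_m = (8.314)(680)/1.171 = 4827.94 kPa
vdW: P = RT/(V_m − b) − a/V_m² = 5653.52/1.14008 − 546.0/1.37124 = 4958.88 − 398.180 = 4560.70 kPa
Ratio = 4560.70/4827.94 = 0.9446

P_vdW / P_ideal ≈ 0.9446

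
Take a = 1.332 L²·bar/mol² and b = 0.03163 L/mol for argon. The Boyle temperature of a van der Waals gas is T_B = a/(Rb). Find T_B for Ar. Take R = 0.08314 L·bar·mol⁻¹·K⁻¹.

For a van der Waals gas the second virial coefficient B₂ = b − a/(RT) vanishes at T_B = a/(Rb).
T_B = 1.332/(0.08314×0.03163) = 1.332/0.0026297 = 506.5 K

T_B ≈ 506.5 K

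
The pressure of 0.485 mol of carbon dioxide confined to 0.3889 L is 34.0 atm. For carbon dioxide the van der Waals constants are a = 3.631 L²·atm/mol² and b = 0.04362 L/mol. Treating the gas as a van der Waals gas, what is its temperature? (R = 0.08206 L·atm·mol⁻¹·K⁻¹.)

T = (P + a n²/V²)(V − nb)/(nR)
P + a n²/V² = 34.0 + (3.631)(0.485)²/(0.3889)² = 39.647 atm
V − nb = 0.3889 − (0.485)(0.04362) = 0.36774 L
T = (39.647)(0.36774)/((0.485)(0.08206)) = 366.3 K

T ≈ 366.3 K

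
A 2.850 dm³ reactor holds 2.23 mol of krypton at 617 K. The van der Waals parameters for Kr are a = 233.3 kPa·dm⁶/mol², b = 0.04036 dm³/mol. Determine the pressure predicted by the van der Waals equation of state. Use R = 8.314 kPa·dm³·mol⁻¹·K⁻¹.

P = nRT/(V − nb) − a n²/V²
nRT/(V − nb) = (2.23)(8.314)(617)/(2.850 − 2.23×0.04036) = 11439/2.7600 = 4144.6 kPa
a n²/V² = (233.3)(2.23)²/(2.850)² = 142.84 kPa
P = 4144.6 − 142.84 = 4002 kPa

P ≈ 4002 kPa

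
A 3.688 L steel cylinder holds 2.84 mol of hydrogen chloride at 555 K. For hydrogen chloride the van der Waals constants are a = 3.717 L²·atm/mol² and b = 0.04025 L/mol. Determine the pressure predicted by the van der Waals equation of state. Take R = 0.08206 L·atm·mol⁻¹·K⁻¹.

P ≈ 33.99 atm

P = nRT/(V − nb) − a n²/V²
nRT/(V − nb) = (2.84)(0.08206)(555)/(3.688 − 2.84×0.04025) = 129.34/3.5737 = 36.192 atm
a n²/V² = (3.717)(2.84)²/(3.688)² = 2.2042 atm
P = 36.192 − 2.2042 = 33.99 atm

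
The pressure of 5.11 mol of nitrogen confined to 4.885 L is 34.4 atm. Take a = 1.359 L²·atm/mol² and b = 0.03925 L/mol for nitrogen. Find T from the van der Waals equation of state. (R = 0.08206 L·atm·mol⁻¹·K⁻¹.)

T = (P + a n²/V²)(V − nb)/(nR)
P + a n²/V² = 34.4 + (1.359)(5.11)²/(4.885)² = 35.887 atm
V − nb = 4.885 − (5.11)(0.03925) = 4.6844 L
T = (35.887)(4.6844)/((5.11)(0.08206)) = 400.9 K

T ≈ 400.9 K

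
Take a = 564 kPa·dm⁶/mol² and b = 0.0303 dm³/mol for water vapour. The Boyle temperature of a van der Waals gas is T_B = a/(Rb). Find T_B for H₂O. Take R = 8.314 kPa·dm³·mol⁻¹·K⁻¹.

T_B ≈ 2239 K

For a van der Waals gas the second virial coefficient B₂ = b − a/(RT) vanishes at T_B = a/(Rb).
T_B = 564/(8.314×0.0303) = 564/0.25191 = 2239 K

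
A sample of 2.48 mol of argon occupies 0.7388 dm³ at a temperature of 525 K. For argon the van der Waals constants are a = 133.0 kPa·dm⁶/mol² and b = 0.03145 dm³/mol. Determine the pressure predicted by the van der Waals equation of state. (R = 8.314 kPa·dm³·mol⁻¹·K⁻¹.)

P ≈ 14883 kPa

P = nRT/(V − nb) − a n²/V²
nRT/(V − nb) = (2.48)(8.314)(525)/(0.7388 − 2.48×0.03145) = 10825/0.66080 = 16382 kPa
a n²/V² = (133.0)(2.48)²/(0.7388)² = 1498.7 kPa
P = 16382 − 1498.7 = 14883 kPa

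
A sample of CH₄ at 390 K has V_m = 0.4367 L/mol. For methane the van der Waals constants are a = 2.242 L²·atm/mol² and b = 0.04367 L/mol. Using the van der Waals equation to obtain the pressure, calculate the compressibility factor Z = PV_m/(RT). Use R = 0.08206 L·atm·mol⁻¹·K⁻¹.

P = RT/(V_m − b) − a/V_m² = (0.08206)(390)/(0.4367 − 0.04367) − 2.242/(0.4367)²
  = 32.003/0.39303 − 11.756 = 81.426 − 11.756 = 69.670 atm
Z = PV_m/(RT) = (69.670)(0.4367)/((0.08206)(390)) = 30.425/32.003 = 0.9507

Z ≈ 0.9507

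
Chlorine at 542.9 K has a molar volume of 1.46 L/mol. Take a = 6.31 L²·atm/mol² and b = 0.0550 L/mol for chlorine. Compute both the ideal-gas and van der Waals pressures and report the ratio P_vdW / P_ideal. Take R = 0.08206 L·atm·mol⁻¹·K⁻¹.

Ideal: P_ideal = RT/V_m = (0.08206)(542.9)/1.46 = 30.5140 atm
vdW: P = RT/(V_m − b) − a/V_m² = 44.5504/1.40500 − 6.31/2.13160 = 31.7085 − 2.96022 = 28.7483 atm
Ratio = 28.7483/30.5140 = 0.9421

P_vdW / P_ideal ≈ 0.9421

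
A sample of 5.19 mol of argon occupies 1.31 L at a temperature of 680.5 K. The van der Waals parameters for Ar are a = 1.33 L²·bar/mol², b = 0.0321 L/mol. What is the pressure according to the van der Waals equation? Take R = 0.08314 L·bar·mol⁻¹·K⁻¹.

P ≈ 235.9 bar

P = nRT/(V − nb) − a n²/V²
nRT/(V − nb) = (5.19)(0.08314)(680.5)/(1.31 − 5.19×0.0321) = 293.63/1.1434 = 256.80 bar
a n²/V² = (1.33)(5.19)²/(1.31)² = 20.876 bar
P = 256.80 − 20.876 = 235.9 bar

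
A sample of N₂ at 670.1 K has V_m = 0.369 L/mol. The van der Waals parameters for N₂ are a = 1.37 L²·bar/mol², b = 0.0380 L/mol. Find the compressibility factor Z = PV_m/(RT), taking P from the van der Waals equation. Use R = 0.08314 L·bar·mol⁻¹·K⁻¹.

Z ≈ 1.048

P = RT/(V_m − b) − a/V_m² = (0.08314)(670.1)/(0.369 − 0.0380) − 1.37/(0.369)²
  = 55.712/0.33100 − 10.062 = 168.31 − 10.062 = 158.25 bar
Z = PV_m/(RT) = (158.25)(0.369)/((0.08314)(670.1)) = 58.394/55.712 = 1.048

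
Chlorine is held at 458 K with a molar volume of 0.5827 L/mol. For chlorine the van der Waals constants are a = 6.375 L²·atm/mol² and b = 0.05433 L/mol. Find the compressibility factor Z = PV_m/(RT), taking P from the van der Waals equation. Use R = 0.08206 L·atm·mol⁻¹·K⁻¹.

P = RT/(V_m − b) − a/V_m² = (0.08206)(458)/(0.5827 − 0.05433) − 6.375/(0.5827)²
  = 37.583/0.52837 − 18.775 = 71.130 − 18.775 = 52.355 atm
Z = PV_m/(RT) = (52.355)(0.5827)/((0.08206)(458)) = 30.507/37.583 = 0.8117

Z ≈ 0.8117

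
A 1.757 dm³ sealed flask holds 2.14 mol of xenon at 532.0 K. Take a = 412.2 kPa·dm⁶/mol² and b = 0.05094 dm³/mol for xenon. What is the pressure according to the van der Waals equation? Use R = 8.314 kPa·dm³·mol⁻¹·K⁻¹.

P ≈ 5132 kPa

P = nRT/(V − nb) − a n²/V²
nRT/(V − nb) = (2.14)(8.314)(532.0)/(1.757 − 2.14×0.05094) = 9465.3/1.6480 = 5743.5 kPa
a n²/V² = (412.2)(2.14)²/(1.757)² = 611.49 kPa
P = 5743.5 − 611.49 = 5132 kPa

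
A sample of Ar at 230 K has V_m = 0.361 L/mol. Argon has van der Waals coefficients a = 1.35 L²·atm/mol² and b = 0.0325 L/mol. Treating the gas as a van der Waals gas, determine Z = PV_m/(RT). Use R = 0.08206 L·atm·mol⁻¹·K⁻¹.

P = RT/(V_m − b) − a/V_m² = (0.08206)(230)/(0.361 − 0.0325) − 1.35/(0.361)²
  = 18.874/0.32850 − 10.359 = 57.455 − 10.359 = 47.096 atm
Z = PV_m/(RT) = (47.096)(0.361)/((0.08206)(230)) = 17.002/18.874 = 0.9008

Z ≈ 0.9008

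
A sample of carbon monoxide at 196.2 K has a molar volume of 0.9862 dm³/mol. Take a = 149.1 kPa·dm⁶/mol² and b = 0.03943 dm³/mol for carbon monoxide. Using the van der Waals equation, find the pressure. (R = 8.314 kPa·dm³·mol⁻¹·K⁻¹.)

P = RT/(V_m − b) − a/V_m²
RT/(V_m − b) = (8.314)(196.2)/(0.9862 − 0.03943) = 1631.2/0.94677 = 1722.9 kPa
a/V_m² = 149.1/(0.9862)² = 153.30 kPa
P = 1722.9 − 153.30 = 1570 kPa

P ≈ 1570 kPa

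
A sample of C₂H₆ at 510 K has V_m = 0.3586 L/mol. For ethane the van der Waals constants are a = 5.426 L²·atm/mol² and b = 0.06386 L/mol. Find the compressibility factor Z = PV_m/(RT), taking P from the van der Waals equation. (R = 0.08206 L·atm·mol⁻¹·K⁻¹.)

Z ≈ 0.8551

P = RT/(V_m − b) − a/V_m² = (0.08206)(510)/(0.3586 − 0.06386) − 5.426/(0.3586)²
  = 41.851/0.29474 − 42.195 = 141.99 − 42.195 = 99.80 atm
Z = PV_m/(RT) = (99.80)(0.3586)/((0.08206)(510)) = 35.788/41.851 = 0.8551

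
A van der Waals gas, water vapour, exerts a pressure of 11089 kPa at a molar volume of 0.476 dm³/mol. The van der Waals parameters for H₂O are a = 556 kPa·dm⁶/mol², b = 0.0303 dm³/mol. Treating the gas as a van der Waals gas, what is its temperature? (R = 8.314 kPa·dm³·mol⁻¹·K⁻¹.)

T = (P + a/V_m²)(V_m − b)/R
P + a/V_m² = 11089 + 556/(0.476)² = 13543 kPa
V_m − b = 0.476 − 0.0303 = 0.44570 dm³/mol
T = (13543)(0.44570)/8.314 = 726.0 K

T ≈ 726.0 K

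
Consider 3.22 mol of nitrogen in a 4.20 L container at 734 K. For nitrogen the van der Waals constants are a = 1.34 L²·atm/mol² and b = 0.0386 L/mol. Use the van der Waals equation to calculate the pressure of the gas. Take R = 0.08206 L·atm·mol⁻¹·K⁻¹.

P ≈ 46.80 atm

P = nRT/(V − nb) − a n²/V²
nRT/(V − nb) = (3.22)(0.08206)(734)/(4.20 − 3.22×0.0386) = 193.95/4.0757 = 47.587 atm
a n²/V² = (1.34)(3.22)²/(4.20)² = 0.78762 atm
P = 47.587 − 0.78762 = 46.80 atm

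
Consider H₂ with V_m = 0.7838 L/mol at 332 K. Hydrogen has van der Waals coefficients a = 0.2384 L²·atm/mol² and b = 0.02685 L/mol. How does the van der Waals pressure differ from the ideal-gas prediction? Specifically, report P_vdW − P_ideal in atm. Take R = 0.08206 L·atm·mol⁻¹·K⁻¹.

ΔP ≈ 0.845 atm

Ideal: P_ideal = RT/V_m = (0.08206)(332)/0.7838 = 34.7588 atm
vdW: P = RT/(V_m − b) − a/V_m² = 27.2439/0.756950 − 0.2384/0.614342 = 35.9917 − 0.388057 = 35.6036 atm
ΔP = 35.6036 − 34.7588 = 0.845 atm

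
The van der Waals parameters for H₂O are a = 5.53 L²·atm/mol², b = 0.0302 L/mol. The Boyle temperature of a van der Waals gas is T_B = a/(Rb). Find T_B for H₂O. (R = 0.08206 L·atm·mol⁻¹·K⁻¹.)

T_B ≈ 2231 K

For a van der Waals gas the second virial coefficient B₂ = b − a/(RT) vanishes at T_B = a/(Rb).
T_B = 5.53/(0.08206×0.0302) = 5.53/0.0024782 = 2231 K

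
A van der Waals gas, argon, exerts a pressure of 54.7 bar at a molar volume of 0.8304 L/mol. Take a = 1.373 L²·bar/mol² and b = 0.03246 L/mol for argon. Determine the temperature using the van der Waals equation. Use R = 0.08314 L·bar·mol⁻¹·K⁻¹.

T ≈ 544.1 K

T = (P + a/V_m²)(V_m − b)/R
P + a/V_m² = 54.7 + 1.373/(0.8304)² = 56.691 bar
V_m − b = 0.8304 − 0.03246 = 0.79794 L/mol
T = (56.691)(0.79794)/0.08314 = 544.1 K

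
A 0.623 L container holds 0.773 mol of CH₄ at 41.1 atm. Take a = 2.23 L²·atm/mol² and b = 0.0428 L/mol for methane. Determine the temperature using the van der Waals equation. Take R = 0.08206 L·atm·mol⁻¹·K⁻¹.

T ≈ 414.2 K

T = (P + a n²/V²)(V − nb)/(nR)
P + a n²/V² = 41.1 + (2.23)(0.773)²/(0.623)² = 44.533 atm
V − nb = 0.623 − (0.773)(0.0428) = 0.58992 L
T = (44.533)(0.58992)/((0.773)(0.08206)) = 414.2 K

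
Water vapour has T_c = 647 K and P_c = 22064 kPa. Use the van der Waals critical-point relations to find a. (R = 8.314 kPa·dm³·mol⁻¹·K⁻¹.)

From T_c = 8a/(27Rb) and P_c = a/(27b²): a = 27 R² T_c²/(64 P_c).
a = 27×(8.314)²×(647)²/(64×22064) = 781254201/1412096 = 553.3 kPa·dm⁶/mol²

a ≈ 553.3 kPa·dm⁶/mol²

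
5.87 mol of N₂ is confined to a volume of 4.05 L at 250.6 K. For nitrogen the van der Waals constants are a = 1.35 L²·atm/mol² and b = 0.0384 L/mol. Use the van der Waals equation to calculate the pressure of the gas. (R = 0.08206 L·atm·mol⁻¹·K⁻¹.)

P = nRT/(V − nb) − a n²/V²
nRT/(V − nb) = (5.87)(0.08206)(250.6)/(4.05 − 5.87×0.0384) = 120.71/3.8246 = 31.561 atm
a n²/V² = (1.35)(5.87)²/(4.05)² = 2.8360 atm
P = 31.561 − 2.8360 = 28.73 atm

P ≈ 28.73 atm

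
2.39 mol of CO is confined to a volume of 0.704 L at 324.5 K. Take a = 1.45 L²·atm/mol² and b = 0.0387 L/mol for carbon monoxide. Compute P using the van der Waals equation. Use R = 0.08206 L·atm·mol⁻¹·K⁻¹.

P = nRT/(V − nb) − a n²/V²
nRT/(V − nb) = (2.39)(0.08206)(324.5)/(0.704 − 2.39×0.0387) = 63.642/0.61151 = 104.07 atm
a n²/V² = (1.45)(2.39)²/(0.704)² = 16.712 atm
P = 104.07 − 16.712 = 87.36 atm

P ≈ 87.36 atm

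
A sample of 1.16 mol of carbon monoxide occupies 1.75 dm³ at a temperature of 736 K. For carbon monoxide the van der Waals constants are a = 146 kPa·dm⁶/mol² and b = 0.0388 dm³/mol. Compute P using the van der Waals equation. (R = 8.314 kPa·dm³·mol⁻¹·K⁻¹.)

P ≈ 4099 kPa

P = nRT/(V − nb) − a n²/V²
nRT/(V − nb) = (1.16)(8.314)(736)/(1.75 − 1.16×0.0388) = 7098.2/1.7050 = 4163.2 kPa
a n²/V² = (146)(1.16)²/(1.75)² = 64.149 kPa
P = 4163.2 − 64.149 = 4099 kPa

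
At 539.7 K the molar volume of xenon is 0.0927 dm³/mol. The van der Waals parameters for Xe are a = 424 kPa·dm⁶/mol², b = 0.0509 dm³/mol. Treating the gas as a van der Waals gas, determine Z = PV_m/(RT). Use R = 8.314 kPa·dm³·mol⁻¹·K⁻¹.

Z ≈ 1.198

P = RT/(V_m − b) − a/V_m² = (8.314)(539.7)/(0.0927 − 0.0509) − 424/(0.0927)²
  = 4487.1/0.041800 − 49341 = 107347 − 49341 = 58006 kPa
Z = PV_m/(RT) = (58006)(0.0927)/((8.314)(539.7)) = 5377.2/4487.1 = 1.198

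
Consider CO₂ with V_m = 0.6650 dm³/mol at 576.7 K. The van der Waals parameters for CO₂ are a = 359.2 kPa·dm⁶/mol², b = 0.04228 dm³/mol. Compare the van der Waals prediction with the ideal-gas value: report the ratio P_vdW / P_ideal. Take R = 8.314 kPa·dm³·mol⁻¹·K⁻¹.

Ideal: P_ideal = RT/V_m = (8.314)(576.7)/0.6650 = 7210.05 kPa
vdW: P = RT/(V_m − b) − a/V_m² = 4794.68/0.622720 − 359.2/0.442225 = 7699.58 − 812.256 = 6887.32 kPa
Ratio = 6887.32/7210.05 = 0.9552

P_vdW / P_ideal ≈ 0.9552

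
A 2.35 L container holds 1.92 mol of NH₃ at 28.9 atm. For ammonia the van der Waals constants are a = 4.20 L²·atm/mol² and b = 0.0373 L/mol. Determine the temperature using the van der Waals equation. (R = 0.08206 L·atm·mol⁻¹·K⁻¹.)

T = (P + a n²/V²)(V − nb)/(nR)
P + a n²/V² = 28.9 + (4.20)(1.92)²/(2.35)² = 31.704 atm
V − nb = 2.35 − (1.92)(0.0373) = 2.2784 L
T = (31.704)(2.2784)/((1.92)(0.08206)) = 458.5 K

T ≈ 458.5 K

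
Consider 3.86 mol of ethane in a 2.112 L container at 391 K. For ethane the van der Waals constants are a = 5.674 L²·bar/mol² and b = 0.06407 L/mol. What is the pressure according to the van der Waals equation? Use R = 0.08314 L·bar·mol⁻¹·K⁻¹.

P = nRT/(V − nb) − a n²/V²
nRT/(V − nb) = (3.86)(0.08314)(391)/(2.112 − 3.86×0.06407) = 125.48/1.8647 = 67.292 bar
a n²/V² = (5.674)(3.86)²/(2.112)² = 18.953 bar
P = 67.292 − 18.953 = 48.34 bar

P ≈ 48.34 bar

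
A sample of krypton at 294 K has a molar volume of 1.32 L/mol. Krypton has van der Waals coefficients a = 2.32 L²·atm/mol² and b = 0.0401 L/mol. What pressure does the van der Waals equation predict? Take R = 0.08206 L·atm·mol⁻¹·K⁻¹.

P ≈ 17.52 atm

P = RT/(V_m − b) − a/V_m²
RT/(V_m − b) = (0.08206)(294)/(1.32 − 0.0401) = 24.126/1.2799 = 18.850 atm
a/V_m² = 2.32/(1.32)² = 1.3315 atm
P = 18.850 − 1.3315 = 17.52 atm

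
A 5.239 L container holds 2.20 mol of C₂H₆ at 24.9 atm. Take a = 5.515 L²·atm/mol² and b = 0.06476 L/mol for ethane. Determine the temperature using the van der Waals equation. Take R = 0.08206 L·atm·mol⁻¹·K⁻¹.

T = (P + a n²/V²)(V − nb)/(nR)
P + a n²/V² = 24.9 + (5.515)(2.20)²/(5.239)² = 25.873 atm
V − nb = 5.239 − (2.20)(0.06476) = 5.0965 L
T = (25.873)(5.0965)/((2.20)(0.08206)) = 730.4 K

T ≈ 730.4 K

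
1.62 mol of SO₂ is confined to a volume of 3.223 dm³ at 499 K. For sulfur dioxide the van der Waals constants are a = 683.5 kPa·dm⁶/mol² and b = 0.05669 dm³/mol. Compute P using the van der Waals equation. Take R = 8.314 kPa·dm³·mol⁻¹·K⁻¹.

P ≈ 1974 kPa

P = nRT/(V − nb) − a n²/V²
nRT/(V − nb) = (1.62)(8.314)(499)/(3.223 − 1.62×0.05669) = 6720.9/3.1312 = 2146.4 kPa
a n²/V² = (683.5)(1.62)²/(3.223)² = 172.68 kPa
P = 2146.4 − 172.68 = 1974 kPa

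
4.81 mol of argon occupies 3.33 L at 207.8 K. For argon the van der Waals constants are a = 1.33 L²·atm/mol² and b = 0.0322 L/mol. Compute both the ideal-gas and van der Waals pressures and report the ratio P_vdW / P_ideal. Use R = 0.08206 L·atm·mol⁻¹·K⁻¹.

P_vdW / P_ideal ≈ 0.9361

Ideal: P_ideal = nRT/V = (4.81)(0.08206)(207.8)/3.33 = 24.6308 atm
vdW: P = nRT/(V − nb) − a n²/V² = 82.0204/3.17512 − 30.7710/11.0889 = 25.8322 − 2.77494 = 23.0573 atm
Ratio = 23.0573/24.6308 = 0.9361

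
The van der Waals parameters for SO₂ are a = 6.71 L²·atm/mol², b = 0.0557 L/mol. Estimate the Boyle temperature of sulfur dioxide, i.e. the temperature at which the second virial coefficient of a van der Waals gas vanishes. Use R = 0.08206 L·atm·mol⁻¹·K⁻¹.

T_B ≈ 1468 K

For a van der Waals gas the second virial coefficient B₂ = b − a/(RT) vanishes at T_B = a/(Rb).
T_B = 6.71/(0.08206×0.0557) = 6.71/0.0045707 = 1468 K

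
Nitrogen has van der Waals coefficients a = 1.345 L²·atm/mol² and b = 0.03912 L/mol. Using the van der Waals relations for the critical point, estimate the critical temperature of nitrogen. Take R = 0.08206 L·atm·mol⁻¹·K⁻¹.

For a van der Waals gas, T_c = 8a/(27Rb).
T_c = 8×1.345/(27×0.08206×0.03912) = 10.760/0.086675 = 124.1 K

T_c ≈ 124.1 K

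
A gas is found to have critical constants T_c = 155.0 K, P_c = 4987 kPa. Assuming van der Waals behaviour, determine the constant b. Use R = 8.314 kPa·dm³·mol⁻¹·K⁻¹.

b ≈ 0.03230 dm³/mol

From T_c = 8a/(27Rb) and P_c = a/(27b²): b = R T_c/(8 P_c).
b = (8.314)(155.0)/(8×4987) = 1288.7/39896 = 0.03230 dm³/mol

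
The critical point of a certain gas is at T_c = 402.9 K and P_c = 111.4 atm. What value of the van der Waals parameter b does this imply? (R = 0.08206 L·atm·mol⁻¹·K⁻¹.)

From T_c = 8a/(27Rb) and P_c = a/(27b²): b = R T_c/(8 P_c).
b = (0.08206)(402.9)/(8×111.4) = 33.062/891.20 = 0.03710 L/mol

b ≈ 0.03710 L/mol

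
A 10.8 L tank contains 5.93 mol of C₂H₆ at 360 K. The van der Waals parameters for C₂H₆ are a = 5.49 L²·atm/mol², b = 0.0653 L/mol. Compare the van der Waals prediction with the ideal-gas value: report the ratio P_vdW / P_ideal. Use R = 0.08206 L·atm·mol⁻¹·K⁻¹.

P_vdW / P_ideal ≈ 0.9351

Ideal: P_ideal = nRT/V = (5.93)(0.08206)(360)/10.8 = 16.2205 atm
vdW: P = nRT/(V − nb) − a n²/V² = 175.182/10.4128 − 193.055/116.640 = 16.8237 − 1.65514 = 15.1686 atm
Ratio = 15.1686/16.2205 = 0.9351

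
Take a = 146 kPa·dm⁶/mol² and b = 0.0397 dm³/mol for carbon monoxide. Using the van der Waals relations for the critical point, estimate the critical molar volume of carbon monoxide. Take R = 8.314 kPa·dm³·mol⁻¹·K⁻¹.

For a van der Waals gas, V_m,c = 3b.
V_m,c = 3×0.0397 = 0.1191 dm³/mol

V_m,c ≈ 0.1191 dm³/mol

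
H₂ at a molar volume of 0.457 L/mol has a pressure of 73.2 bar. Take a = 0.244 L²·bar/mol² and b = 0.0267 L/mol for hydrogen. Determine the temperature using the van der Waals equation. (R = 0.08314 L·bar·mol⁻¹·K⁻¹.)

T = (P + a/V_m²)(V_m − b)/R
P + a/V_m² = 73.2 + 0.244/(0.457)² = 74.368 bar
V_m − b = 0.457 − 0.0267 = 0.43030 L/mol
T = (74.368)(0.43030)/0.08314 = 384.9 K

T ≈ 384.9 K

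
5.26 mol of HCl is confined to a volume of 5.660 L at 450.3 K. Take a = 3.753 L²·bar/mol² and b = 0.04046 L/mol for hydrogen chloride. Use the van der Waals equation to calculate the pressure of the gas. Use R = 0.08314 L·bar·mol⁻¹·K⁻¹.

P ≈ 32.91 bar

P = nRT/(V − nb) − a n²/V²
nRT/(V − nb) = (5.26)(0.08314)(450.3)/(5.660 − 5.26×0.04046) = 196.92/5.4472 = 36.151 bar
a n²/V² = (3.753)(5.26)²/(5.660)² = 3.2413 bar
P = 36.151 − 3.2413 = 32.91 bar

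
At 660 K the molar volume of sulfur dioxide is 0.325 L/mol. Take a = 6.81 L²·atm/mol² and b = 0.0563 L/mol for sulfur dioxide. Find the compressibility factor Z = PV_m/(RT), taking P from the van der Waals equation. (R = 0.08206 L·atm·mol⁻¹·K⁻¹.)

Z ≈ 0.8226

P = RT/(V_m − b) − a/V_m² = (0.08206)(660)/(0.325 − 0.0563) − 6.81/(0.325)²
  = 54.160/0.26870 − 64.473 = 201.56 − 64.473 = 137.09 atm
Z = PV_m/(RT) = (137.09)(0.325)/((0.08206)(660)) = 44.554/54.160 = 0.8226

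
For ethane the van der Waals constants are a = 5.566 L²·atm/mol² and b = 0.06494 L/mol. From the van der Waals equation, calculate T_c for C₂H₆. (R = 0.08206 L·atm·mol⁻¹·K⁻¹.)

T_c ≈ 309.5 K

For a van der Waals gas, T_c = 8a/(27Rb).
T_c = 8×5.566/(27×0.08206×0.06494) = 44.528/0.14388 = 309.5 K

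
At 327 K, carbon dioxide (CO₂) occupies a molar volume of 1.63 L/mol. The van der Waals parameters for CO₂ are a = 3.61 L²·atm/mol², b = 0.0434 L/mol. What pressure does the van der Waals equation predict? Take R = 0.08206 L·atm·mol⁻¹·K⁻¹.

P ≈ 15.55 atm

P = RT/(V_m − b) − a/V_m²
RT/(V_m − b) = (0.08206)(327)/(1.63 − 0.0434) = 26.834/1.5866 = 16.913 atm
a/V_m² = 3.61/(1.63)² = 1.3587 atm
P = 16.913 − 1.3587 = 15.55 atm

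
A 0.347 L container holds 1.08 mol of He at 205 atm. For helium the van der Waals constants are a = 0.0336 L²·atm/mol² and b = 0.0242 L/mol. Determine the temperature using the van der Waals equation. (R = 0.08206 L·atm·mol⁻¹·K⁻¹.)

T = (P + a n²/V²)(V − nb)/(nR)
P + a n²/V² = 205 + (0.0336)(1.08)²/(0.347)² = 205.33 atm
V − nb = 0.347 − (1.08)(0.0242) = 0.32086 L
T = (205.33)(0.32086)/((1.08)(0.08206)) = 743.4 K

T ≈ 743.4 K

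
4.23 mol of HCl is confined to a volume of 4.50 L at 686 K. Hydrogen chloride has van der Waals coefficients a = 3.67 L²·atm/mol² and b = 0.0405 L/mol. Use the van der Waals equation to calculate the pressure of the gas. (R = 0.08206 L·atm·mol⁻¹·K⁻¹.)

P ≈ 51.77 atm

P = nRT/(V − nb) − a n²/V²
nRT/(V − nb) = (4.23)(0.08206)(686)/(4.50 − 4.23×0.0405) = 238.12/4.3287 = 55.010 atm
a n²/V² = (3.67)(4.23)²/(4.50)² = 3.2428 atm
P = 55.010 − 3.2428 = 51.77 atm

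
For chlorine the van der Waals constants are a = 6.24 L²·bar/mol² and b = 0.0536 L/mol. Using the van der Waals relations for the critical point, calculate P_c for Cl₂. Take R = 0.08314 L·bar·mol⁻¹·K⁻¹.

P_c ≈ 80.44 bar

For a van der Waals gas, P_c = a/(27b²).
P_c = 6.24/(27×(0.0536)²) = 6.24/0.077570 = 80.44 bar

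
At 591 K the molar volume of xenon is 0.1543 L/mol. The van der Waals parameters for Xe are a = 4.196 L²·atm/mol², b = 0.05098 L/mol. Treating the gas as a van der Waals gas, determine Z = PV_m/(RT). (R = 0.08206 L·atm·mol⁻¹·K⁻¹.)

Z ≈ 0.9327

P = RT/(V_m − b) − a/V_m² = (0.08206)(591)/(0.1543 − 0.05098) − 4.196/(0.1543)²
  = 48.497/0.10332 − 176.24 = 469.39 − 176.24 = 293.15 atm
Z = PV_m/(RT) = (293.15)(0.1543)/((0.08206)(591)) = 45.233/48.497 = 0.9327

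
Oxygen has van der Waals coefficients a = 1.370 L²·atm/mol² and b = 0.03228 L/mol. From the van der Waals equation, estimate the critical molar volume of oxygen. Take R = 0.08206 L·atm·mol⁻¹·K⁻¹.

For a van der Waals gas, V_m,c = 3b.
V_m,c = 3×0.03228 = 0.09684 L/mol

V_m,c ≈ 0.09684 L/mol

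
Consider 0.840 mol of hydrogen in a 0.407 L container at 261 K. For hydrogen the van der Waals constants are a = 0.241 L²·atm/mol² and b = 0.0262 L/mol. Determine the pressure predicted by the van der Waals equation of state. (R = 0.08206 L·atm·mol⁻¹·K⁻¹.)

P ≈ 45.70 atm

P = nRT/(V − nb) − a n²/V²
nRT/(V − nb) = (0.840)(0.08206)(261)/(0.407 − 0.840×0.0262) = 17.991/0.38499 = 46.731 atm
a n²/V² = (0.241)(0.840)²/(0.407)² = 1.0266 atm
P = 46.731 − 1.0266 = 45.70 atm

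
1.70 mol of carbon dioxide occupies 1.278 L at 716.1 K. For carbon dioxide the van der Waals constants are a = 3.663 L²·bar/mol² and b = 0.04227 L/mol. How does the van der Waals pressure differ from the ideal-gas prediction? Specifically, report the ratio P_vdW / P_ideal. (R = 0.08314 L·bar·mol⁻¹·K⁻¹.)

P_vdW / P_ideal ≈ 0.9777

Ideal: P_ideal = nRT/V = (1.70)(0.08314)(716.1)/1.278 = 79.1957 bar
vdW: P = nRT/(V − nb) − a n²/V² = 101.212/1.20614 − 10.5861/1.63328 = 83.9140 − 6.48150 = 77.4325 bar
Ratio = 77.4325/79.1957 = 0.9777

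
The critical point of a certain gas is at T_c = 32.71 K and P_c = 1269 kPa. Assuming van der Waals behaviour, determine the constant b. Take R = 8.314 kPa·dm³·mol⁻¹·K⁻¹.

b ≈ 0.02679 dm³/mol

From T_c = 8a/(27Rb) and P_c = a/(27b²): b = R T_c/(8 P_c).
b = (8.314)(32.71)/(8×1269) = 271.95/10152 = 0.02679 dm³/mol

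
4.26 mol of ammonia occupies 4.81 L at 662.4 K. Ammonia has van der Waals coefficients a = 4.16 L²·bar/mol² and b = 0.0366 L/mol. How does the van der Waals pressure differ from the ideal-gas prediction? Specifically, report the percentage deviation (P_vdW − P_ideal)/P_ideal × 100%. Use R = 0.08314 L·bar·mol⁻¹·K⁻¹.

Ideal: P_ideal = nRT/V = (4.26)(0.08314)(662.4)/4.81 = 48.7747 bar
vdW: P = nRT/(V − nb) − a n²/V² = 234.606/4.65408 − 75.4940/23.1361 = 50.4087 − 3.26304 = 47.1457 bar
% deviation = (47.1457 − 48.7747)/48.7747 × 100% = -3.34%

-3.34 %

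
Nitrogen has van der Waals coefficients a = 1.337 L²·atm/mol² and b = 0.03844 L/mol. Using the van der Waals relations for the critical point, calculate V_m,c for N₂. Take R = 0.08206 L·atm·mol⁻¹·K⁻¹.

V_m,c ≈ 0.1153 L/mol

For a van der Waals gas, V_m,c = 3b.
V_m,c = 3×0.03844 = 0.1153 L/mol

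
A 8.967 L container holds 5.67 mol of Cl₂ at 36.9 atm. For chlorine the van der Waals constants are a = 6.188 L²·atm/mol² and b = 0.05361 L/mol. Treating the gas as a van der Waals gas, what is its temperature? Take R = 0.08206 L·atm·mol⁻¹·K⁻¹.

T = (P + a n²/V²)(V − nb)/(nR)
P + a n²/V² = 36.9 + (6.188)(5.67)²/(8.967)² = 39.374 atm
V − nb = 8.967 − (5.67)(0.05361) = 8.6630 L
T = (39.374)(8.6630)/((5.67)(0.08206)) = 733.1 K

T ≈ 733.1 K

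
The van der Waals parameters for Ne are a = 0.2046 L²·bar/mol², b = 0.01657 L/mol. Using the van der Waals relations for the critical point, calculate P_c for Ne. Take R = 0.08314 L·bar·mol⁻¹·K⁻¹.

For a van der Waals gas, P_c = a/(27b²).
P_c = 0.2046/(27×(0.01657)²) = 0.2046/0.0074133 = 27.60 bar

P_c ≈ 27.60 bar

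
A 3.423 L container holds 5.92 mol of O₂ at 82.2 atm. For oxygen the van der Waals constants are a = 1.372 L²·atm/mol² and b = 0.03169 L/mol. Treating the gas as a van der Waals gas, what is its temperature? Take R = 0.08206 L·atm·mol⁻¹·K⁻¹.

T ≈ 574.8 K

T = (P + a n²/V²)(V − nb)/(nR)
P + a n²/V² = 82.2 + (1.372)(5.92)²/(3.423)² = 86.304 atm
V − nb = 3.423 − (5.92)(0.03169) = 3.2354 L
T = (86.304)(3.2354)/((5.92)(0.08206)) = 574.8 K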